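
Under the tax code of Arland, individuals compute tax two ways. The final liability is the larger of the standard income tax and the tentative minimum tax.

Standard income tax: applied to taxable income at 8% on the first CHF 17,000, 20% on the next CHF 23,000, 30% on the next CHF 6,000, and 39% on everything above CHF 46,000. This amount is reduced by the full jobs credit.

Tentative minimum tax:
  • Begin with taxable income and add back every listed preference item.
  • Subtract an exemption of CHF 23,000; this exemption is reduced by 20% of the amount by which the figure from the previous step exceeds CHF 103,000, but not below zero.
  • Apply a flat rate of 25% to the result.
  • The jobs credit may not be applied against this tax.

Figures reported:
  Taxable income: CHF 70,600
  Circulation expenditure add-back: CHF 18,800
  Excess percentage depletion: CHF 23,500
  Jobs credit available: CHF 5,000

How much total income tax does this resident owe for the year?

CHF 22,970

Tentative minimum tax:
  Adjusted income: CHF 70,600 + CHF 18,800 + CHF 23,500 = CHF 112,900
  Exemption: CHF 23,000 − 20% × (CHF 112,900 − CHF 103,000) = CHF 23,000 − CHF 1,980 = CHF 21,020
  Base: CHF 112,900 − CHF 21,020 = CHF 91,880
  CHF 91,880 × 25% = CHF 22,970

Standard income tax:
  CHF 17,000 × 8% = CHF 1,360
  CHF 23,000 × 20% = CHF 4,600
  CHF 6,000 × 30% = CHF 1,800
  CHF 24,600 × 39% = CHF 9,594
  → CHF 17,354
  Less jobs credit CHF 5,000 → CHF 12,354

CHF 22,970 > CHF 12,354, so the tentative minimum tax is the binding amount.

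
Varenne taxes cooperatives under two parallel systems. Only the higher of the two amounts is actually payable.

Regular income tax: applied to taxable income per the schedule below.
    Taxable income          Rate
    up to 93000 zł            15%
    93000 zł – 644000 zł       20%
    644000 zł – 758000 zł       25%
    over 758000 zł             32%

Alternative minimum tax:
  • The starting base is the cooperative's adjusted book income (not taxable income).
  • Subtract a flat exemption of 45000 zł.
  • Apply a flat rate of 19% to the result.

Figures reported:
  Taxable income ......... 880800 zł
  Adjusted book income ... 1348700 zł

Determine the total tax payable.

247703 zł

Regular income tax:
  93000 zł × 15% = 13950 zł
  551000 zł × 20% = 110200 zł
  114000 zł × 25% = 28500 zł
  122800 zł × 32% = 39296 zł
  → 191946 zł

Alternative minimum tax:
  Base (adjusted book income): 1348700 zł
  Less exemption 45000 zł → base 1303700 zł
  1303700 zł × 19% = 247703 zł

247703 zł > 191946 zł, so the alternative minimum tax is the binding amount.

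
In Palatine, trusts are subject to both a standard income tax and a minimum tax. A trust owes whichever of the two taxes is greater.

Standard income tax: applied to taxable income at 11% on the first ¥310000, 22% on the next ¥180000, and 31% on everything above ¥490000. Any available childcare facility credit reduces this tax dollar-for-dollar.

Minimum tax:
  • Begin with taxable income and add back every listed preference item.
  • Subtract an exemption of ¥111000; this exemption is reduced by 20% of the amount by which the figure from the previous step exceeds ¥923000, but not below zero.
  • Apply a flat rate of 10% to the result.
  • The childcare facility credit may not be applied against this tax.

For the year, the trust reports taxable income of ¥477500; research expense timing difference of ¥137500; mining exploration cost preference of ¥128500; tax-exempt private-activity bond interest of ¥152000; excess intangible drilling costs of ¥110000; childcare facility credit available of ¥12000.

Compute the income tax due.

Minimum tax:
  Adjusted income: ¥477500 + ¥137500 + ¥128500 + ¥152000 + ¥110000 = ¥1005500
  Exemption: ¥111000 − 20% × (¥1005500 − ¥923000) = ¥111000 − ¥16500 = ¥94500
  Base: ¥1005500 − ¥94500 = ¥911000
  ¥911000 × 10% = ¥91100

Standard income tax:
  ¥310000 × 11% = ¥34100
  ¥167500 × 22% = ¥36850
  → ¥70950
  Less childcare facility credit ¥12000 → ¥58950

¥91100 > ¥58950, so the minimum tax is the binding amount.

¥91100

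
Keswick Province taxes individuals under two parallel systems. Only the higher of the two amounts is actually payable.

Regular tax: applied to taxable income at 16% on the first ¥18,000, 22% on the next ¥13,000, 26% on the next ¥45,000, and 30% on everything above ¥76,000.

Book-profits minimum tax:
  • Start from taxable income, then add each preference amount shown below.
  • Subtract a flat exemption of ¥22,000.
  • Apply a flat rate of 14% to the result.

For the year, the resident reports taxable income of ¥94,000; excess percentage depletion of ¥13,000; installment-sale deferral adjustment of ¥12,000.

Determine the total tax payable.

Book-profits minimum tax:
  Adjusted income: ¥94,000 + ¥13,000 + ¥12,000 = ¥119,000
  Less exemption ¥22,000 → base ¥97,000
  ¥97,000 × 14% = ¥13,580

Regular tax:
  ¥18,000 × 16% = ¥2,880
  ¥13,000 × 22% = ¥2,860
  ¥45,000 × 26% = ¥11,700
  ¥18,000 × 30% = ¥5,400
  → ¥22,840

¥22,840 > ¥13,580, so the regular tax governs.

¥22,840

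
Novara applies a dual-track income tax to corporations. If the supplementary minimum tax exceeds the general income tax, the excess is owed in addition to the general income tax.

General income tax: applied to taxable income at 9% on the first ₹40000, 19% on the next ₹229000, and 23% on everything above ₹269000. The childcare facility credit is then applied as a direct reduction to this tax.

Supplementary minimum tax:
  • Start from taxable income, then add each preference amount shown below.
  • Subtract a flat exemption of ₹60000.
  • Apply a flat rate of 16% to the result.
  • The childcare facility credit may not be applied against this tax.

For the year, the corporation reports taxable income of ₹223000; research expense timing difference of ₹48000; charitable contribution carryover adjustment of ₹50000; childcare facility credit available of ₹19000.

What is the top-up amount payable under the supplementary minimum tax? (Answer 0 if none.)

₹22390

General income tax:
  ₹40000 × 9% = ₹3600
  ₹183000 × 19% = ₹34770
  → ₹38370
  Less childcare facility credit ₹19000 → ₹19370

Supplementary minimum tax:
  Adjusted income: ₹223000 + ₹48000 + ₹50000 = ₹321000
  Less exemption ₹60000 → base ₹261000
  ₹261000 × 16% = ₹41760

Excess of supplementary minimum tax over general income tax: ₹41760 − ₹19370 = ₹22390.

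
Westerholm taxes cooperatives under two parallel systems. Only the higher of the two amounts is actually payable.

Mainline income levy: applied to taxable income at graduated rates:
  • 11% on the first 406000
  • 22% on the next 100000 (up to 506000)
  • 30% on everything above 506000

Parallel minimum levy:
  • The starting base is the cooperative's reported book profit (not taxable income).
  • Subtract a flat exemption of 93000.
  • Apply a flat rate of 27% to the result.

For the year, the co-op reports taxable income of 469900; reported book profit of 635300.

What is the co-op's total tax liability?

Mainline income levy:
  406000 × 11% = 44660
  63900 × 22% = 14058
  → 58718

Parallel minimum levy:
  Base (reported book profit): 635300
  Less exemption 93000 → base 542300
  542300 × 27% = 146421

146421 > 58718, so the parallel minimum levy is the binding amount.

146421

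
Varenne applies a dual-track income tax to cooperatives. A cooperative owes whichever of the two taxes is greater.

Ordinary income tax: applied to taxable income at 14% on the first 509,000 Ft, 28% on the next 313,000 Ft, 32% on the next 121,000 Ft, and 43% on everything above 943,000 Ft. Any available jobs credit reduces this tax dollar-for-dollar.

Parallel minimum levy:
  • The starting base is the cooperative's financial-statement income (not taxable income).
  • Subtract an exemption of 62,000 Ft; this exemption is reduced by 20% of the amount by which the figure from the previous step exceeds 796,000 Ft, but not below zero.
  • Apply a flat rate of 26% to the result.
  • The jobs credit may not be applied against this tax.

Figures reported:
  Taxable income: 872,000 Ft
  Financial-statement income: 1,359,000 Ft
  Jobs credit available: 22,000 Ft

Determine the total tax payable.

353,340 Ft

Ordinary income tax:
  509,000 Ft × 14% = 71,260 Ft
  313,000 Ft × 28% = 87,640 Ft
  50,000 Ft × 32% = 16,000 Ft
  → 174,900 Ft
  Less jobs credit 22,000 Ft → 152,900 Ft

Parallel minimum levy:
  Base (financial-statement income): 1,359,000 Ft
  Exemption: 20% × (1,359,000 Ft − 796,000 Ft) = 112,600 Ft ≥ 62,000 Ft, so the exemption is fully phased out
  Base: 1,359,000 Ft − 0 Ft = 1,359,000 Ft
  1,359,000 Ft × 26% = 353,340 Ft

353,340 Ft > 152,900 Ft, so the parallel minimum levy is the binding amount.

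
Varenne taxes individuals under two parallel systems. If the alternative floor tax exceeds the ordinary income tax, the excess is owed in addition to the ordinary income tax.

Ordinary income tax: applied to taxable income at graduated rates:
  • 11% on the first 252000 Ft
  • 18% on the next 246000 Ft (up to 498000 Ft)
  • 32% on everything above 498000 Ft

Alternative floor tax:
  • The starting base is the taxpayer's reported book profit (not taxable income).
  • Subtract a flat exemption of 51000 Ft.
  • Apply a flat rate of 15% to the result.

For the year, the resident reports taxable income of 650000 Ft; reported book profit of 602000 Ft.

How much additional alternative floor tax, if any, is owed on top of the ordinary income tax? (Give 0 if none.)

Ordinary income tax:
  252000 Ft × 11% = 27720 Ft
  246000 Ft × 18% = 44280 Ft
  152000 Ft × 32% = 48640 Ft
  → 120640 Ft

Alternative floor tax:
  Base (reported book profit): 602000 Ft
  Less exemption 51000 Ft → base 551000 Ft
  551000 Ft × 15% = 82650 Ft

82650 Ft ≤ 120640 Ft, so no add-on is due.

0 Ft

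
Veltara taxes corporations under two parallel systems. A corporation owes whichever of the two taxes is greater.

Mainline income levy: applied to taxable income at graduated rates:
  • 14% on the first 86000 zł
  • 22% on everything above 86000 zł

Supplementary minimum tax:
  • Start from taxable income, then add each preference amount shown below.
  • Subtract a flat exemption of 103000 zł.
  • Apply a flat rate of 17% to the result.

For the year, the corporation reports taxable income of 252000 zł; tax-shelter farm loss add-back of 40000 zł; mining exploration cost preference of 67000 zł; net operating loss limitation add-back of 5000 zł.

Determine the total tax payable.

48560 zł

Mainline income levy:
  86000 zł × 14% = 12040 zł
  166000 zł × 22% = 36520 zł
  → 48560 zł

Supplementary minimum tax:
  Adjusted income: 252000 zł + 40000 zł + 67000 zł + 5000 zł = 364000 zł
  Less exemption 103000 zł → base 261000 zł
  261000 zł × 17% = 44370 zł

48560 zł > 44370 zł, so the mainline income levy governs.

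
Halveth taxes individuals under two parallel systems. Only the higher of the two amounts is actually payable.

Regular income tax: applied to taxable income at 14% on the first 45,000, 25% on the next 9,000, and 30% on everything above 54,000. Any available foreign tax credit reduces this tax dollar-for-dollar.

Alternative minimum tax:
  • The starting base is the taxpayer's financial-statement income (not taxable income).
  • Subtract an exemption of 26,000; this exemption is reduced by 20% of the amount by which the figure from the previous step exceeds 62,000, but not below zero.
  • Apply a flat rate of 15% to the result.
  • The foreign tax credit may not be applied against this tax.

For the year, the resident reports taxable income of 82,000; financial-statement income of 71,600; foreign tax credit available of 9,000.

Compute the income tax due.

7,950

Regular income tax:
  45,000 × 14% = 6,300
  9,000 × 25% = 2,250
  28,000 × 30% = 8,400
  → 16,950
  Less foreign tax credit 9,000 → 7,950

Alternative minimum tax:
  Base (financial-statement income): 71,600
  Exemption: 26,000 − 20% × (71,600 − 62,000) = 26,000 − 1,920 = 24,080
  Base: 71,600 − 24,080 = 47,520
  47,520 × 15% = 7,128

7,950 > 7,128, so the regular income tax governs.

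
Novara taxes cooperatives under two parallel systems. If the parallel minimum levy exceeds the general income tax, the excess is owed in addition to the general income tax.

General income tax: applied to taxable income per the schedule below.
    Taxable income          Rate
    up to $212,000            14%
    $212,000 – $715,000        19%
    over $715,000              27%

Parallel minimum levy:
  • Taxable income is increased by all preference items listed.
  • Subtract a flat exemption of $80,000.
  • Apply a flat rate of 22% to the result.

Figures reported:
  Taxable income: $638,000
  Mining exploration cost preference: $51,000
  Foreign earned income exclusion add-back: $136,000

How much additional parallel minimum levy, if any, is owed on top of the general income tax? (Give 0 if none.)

General income tax:
  $212,000 × 14% = $29,680
  $426,000 × 19% = $80,940
  → $110,620

Parallel minimum levy:
  Adjusted income: $638,000 + $51,000 + $136,000 = $825,000
  Less exemption $80,000 → base $745,000
  $745,000 × 22% = $163,900

Excess of parallel minimum levy over general income tax: $163,900 − $110,620 = $53,280.

$53,280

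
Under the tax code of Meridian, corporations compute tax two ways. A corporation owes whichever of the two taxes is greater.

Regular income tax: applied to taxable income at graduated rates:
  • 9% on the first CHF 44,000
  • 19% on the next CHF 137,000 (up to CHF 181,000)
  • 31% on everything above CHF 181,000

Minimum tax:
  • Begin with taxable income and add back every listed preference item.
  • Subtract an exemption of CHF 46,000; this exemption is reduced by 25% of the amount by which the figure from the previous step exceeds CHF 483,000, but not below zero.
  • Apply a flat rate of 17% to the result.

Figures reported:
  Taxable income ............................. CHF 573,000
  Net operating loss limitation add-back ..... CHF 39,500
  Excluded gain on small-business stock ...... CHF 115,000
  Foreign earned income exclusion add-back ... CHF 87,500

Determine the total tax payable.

CHF 151,510

Minimum tax:
  Adjusted income: CHF 573,000 + CHF 39,500 + CHF 115,000 + CHF 87,500 = CHF 815,000
  Exemption: 25% × (CHF 815,000 − CHF 483,000) = CHF 83,000 ≥ CHF 46,000, so the exemption is fully phased out
  Base: CHF 815,000 − CHF 0 = CHF 815,000
  CHF 815,000 × 17% = CHF 138,550

Regular income tax:
  CHF 44,000 × 9% = CHF 3,960
  CHF 137,000 × 19% = CHF 26,030
  CHF 392,000 × 31% = CHF 121,520
  → CHF 151,510

CHF 151,510 > CHF 138,550, so the regular income tax governs.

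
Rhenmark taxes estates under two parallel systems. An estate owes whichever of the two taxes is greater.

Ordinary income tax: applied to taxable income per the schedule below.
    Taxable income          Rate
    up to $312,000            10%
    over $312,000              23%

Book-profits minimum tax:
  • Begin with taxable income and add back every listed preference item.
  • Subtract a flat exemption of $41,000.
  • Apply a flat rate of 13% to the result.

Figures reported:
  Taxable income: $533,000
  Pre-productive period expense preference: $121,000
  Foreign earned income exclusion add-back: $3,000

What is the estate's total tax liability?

Ordinary income tax:
  $312,000 × 10% = $31,200
  $221,000 × 23% = $50,830
  → $82,030

Book-profits minimum tax:
  Adjusted income: $533,000 + $121,000 + $3,000 = $657,000
  Less exemption $41,000 → base $616,000
  $616,000 × 13% = $80,080

$82,030 > $80,080, so the ordinary income tax governs.

$82,030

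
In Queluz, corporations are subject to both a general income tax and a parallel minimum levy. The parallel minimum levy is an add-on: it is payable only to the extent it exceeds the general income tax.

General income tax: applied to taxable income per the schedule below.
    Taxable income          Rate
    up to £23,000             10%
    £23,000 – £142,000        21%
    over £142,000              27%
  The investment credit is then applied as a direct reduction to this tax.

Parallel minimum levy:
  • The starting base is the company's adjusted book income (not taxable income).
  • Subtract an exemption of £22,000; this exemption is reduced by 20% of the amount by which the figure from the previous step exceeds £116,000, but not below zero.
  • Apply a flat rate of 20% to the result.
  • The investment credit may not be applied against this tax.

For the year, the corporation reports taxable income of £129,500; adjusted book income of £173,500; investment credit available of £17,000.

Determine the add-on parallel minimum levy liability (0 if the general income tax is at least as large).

£24,935

Parallel minimum levy:
  Base (adjusted book income): £173,500
  Exemption: £22,000 − 20% × (£173,500 − £116,000) = £22,000 − £11,500 = £10,500
  Base: £173,500 − £10,500 = £163,000
  £163,000 × 20% = £32,600

General income tax:
  £23,000 × 10% = £2,300
  £106,500 × 21% = £22,365
  → £24,665
  Less investment credit £17,000 → £7,665

Excess of parallel minimum levy over general income tax: £32,600 − £7,665 = £24,935.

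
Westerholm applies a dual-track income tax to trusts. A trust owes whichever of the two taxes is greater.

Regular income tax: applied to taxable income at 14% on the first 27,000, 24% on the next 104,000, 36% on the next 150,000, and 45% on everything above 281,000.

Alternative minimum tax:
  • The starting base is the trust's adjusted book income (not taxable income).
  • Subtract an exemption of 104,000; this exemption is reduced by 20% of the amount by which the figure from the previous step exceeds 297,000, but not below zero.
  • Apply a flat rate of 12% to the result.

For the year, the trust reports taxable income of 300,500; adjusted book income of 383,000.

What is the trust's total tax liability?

Alternative minimum tax:
  Base (adjusted book income): 383,000
  Exemption: 104,000 − 20% × (383,000 − 297,000) = 104,000 − 17,200 = 86,800
  Base: 383,000 − 86,800 = 296,200
  296,200 × 12% = 35,544

Regular income tax:
  27,000 × 14% = 3,780
  104,000 × 24% = 24,960
  150,000 × 36% = 54,000
  19,500 × 45% = 8,775
  → 91,515

91,515 > 35,544, so the regular income tax governs.

91,515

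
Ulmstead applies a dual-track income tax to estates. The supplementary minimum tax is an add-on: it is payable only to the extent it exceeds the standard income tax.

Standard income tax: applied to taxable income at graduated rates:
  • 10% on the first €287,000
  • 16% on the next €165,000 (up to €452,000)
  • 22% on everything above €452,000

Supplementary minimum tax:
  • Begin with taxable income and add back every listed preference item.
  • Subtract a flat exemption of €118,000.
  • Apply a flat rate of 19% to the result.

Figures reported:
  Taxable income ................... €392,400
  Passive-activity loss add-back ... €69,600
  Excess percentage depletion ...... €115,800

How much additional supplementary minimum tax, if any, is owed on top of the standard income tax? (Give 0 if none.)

Supplementary minimum tax:
  Adjusted income: €392,400 + €69,600 + €115,800 = €577,800
  Less exemption €118,000 → base €459,800
  €459,800 × 19% = €87,362

Standard income tax:
  €287,000 × 10% = €28,700
  €105,400 × 16% = €16,864
  → €45,564

Excess of supplementary minimum tax over standard income tax: €87,362 − €45,564 = €41,798.

€41,798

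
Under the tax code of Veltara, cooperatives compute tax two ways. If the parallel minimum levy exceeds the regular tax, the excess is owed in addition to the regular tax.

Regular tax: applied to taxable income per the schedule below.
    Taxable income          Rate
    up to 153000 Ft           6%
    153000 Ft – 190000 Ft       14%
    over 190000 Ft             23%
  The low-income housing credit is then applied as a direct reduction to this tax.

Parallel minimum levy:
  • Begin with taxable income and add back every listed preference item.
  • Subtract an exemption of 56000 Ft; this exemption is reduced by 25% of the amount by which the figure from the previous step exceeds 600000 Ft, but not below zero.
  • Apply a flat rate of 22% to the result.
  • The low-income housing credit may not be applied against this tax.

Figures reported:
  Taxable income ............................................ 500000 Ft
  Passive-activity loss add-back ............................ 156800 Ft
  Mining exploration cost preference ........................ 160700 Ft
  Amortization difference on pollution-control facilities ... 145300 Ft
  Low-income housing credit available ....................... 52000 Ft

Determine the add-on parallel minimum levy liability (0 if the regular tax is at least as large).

178156 Ft

Parallel minimum levy:
  Adjusted income: 500000 Ft + 156800 Ft + 160700 Ft + 145300 Ft = 962800 Ft
  Exemption: 25% × (962800 Ft − 600000 Ft) = 90700 Ft ≥ 56000 Ft, so the exemption is fully phased out
  Base: 962800 Ft − 0 Ft = 962800 Ft
  962800 Ft × 22% = 211816 Ft

Regular tax:
  153000 Ft × 6% = 9180 Ft
  37000 Ft × 14% = 5180 Ft
  310000 Ft × 23% = 71300 Ft
  → 85660 Ft
  Less low-income housing credit 52000 Ft → 33660 Ft

Excess of parallel minimum levy over regular tax: 211816 Ft − 33660 Ft = 178156 Ft.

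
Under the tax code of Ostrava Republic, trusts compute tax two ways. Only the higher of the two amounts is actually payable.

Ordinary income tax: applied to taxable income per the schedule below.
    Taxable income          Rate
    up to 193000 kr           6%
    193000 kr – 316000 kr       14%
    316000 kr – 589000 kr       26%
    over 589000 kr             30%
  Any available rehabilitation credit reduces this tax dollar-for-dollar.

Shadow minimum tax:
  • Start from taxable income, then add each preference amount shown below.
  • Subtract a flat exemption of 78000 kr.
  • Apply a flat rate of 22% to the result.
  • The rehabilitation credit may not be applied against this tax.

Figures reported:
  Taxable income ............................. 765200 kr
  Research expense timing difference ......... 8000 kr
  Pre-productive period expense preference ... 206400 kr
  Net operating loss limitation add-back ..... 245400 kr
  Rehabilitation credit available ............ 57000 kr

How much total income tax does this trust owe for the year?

252340 kr

Ordinary income tax:
  193000 kr × 6% = 11580 kr
  123000 kr × 14% = 17220 kr
  273000 kr × 26% = 70980 kr
  176200 kr × 30% = 52860 kr
  → 152640 kr
  Less rehabilitation credit 57000 kr → 95640 kr

Shadow minimum tax:
  Adjusted income: 765200 kr + 8000 kr + 206400 kr + 245400 kr = 1225000 kr
  Less exemption 78000 kr → base 1147000 kr
  1147000 kr × 22% = 252340 kr

252340 kr > 95640 kr, so the shadow minimum tax is the binding amount.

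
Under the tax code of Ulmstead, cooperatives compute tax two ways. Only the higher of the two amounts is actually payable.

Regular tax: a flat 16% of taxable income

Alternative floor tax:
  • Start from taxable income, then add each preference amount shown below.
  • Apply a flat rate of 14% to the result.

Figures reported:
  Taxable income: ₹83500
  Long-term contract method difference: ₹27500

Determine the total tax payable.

Alternative floor tax:
  Adjusted income: ₹83500 + ₹27500 = ₹111000
  ₹111000 × 14% = ₹15540

Regular tax:
  ₹83500 × 16% = ₹13360

₹15540 > ₹13360, so the alternative floor tax is the binding amount.

₹15540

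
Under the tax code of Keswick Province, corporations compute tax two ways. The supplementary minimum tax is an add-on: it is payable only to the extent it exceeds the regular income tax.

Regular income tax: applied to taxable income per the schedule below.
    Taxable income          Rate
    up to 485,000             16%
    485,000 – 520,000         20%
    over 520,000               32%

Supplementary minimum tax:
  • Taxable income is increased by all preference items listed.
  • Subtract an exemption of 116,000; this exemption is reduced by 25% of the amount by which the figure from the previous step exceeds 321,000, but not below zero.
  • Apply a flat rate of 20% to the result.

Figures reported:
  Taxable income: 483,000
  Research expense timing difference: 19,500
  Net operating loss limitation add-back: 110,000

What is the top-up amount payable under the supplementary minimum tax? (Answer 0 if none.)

Supplementary minimum tax:
  Adjusted income: 483,000 + 19,500 + 110,000 = 612,500
  Exemption: 116,000 − 25% × (612,500 − 321,000) = 116,000 − 72,875 = 43,125
  Base: 612,500 − 43,125 = 569,375
  569,375 × 20% = 113,875

Regular income tax:
  483,000 × 16% = 77,280

Excess of supplementary minimum tax over regular income tax: 113,875 − 77,280 = 36,595.

36,595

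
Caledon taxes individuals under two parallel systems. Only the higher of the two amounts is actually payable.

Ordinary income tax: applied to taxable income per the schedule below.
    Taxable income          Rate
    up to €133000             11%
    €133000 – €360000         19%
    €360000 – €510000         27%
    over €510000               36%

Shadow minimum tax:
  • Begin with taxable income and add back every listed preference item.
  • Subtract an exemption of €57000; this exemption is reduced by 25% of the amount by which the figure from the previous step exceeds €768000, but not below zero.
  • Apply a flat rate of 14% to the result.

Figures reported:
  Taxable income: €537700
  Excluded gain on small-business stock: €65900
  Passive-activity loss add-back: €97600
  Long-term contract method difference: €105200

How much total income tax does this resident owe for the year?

Shadow minimum tax:
  Adjusted income: €537700 + €65900 + €97600 + €105200 = €806400
  Exemption: €57000 − 25% × (€806400 − €768000) = €57000 − €9600 = €47400
  Base: €806400 − €47400 = €759000
  €759000 × 14% = €106260

Ordinary income tax:
  €133000 × 11% = €14630
  €227000 × 19% = €43130
  €150000 × 27% = €40500
  €27700 × 36% = €9972
  → €108232

€108232 > €106260, so the ordinary income tax governs.

€108232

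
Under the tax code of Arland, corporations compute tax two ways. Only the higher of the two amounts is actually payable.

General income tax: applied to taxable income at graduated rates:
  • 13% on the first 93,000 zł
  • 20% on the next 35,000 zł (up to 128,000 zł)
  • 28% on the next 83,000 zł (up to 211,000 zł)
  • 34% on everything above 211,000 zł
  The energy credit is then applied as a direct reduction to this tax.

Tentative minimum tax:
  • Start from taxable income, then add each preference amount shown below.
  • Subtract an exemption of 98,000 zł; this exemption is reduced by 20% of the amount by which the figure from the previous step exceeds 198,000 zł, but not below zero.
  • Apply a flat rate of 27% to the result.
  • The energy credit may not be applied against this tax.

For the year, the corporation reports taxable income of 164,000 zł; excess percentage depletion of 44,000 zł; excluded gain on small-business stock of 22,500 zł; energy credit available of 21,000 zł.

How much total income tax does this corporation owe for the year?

37,530 zł

Tentative minimum tax:
  Adjusted income: 164,000 zł + 44,000 zł + 22,500 zł = 230,500 zł
  Exemption: 98,000 zł − 20% × (230,500 zł − 198,000 zł) = 98,000 zł − 6,500 zł = 91,500 zł
  Base: 230,500 zł − 91,500 zł = 139,000 zł
  139,000 zł × 27% = 37,530 zł

General income tax:
  93,000 zł × 13% = 12,090 zł
  35,000 zł × 20% = 7,000 zł
  36,000 zł × 28% = 10,080 zł
  → 29,170 zł
  Less energy credit 21,000 zł → 8,170 zł

37,530 zł > 8,170 zł, so the tentative minimum tax is the binding amount.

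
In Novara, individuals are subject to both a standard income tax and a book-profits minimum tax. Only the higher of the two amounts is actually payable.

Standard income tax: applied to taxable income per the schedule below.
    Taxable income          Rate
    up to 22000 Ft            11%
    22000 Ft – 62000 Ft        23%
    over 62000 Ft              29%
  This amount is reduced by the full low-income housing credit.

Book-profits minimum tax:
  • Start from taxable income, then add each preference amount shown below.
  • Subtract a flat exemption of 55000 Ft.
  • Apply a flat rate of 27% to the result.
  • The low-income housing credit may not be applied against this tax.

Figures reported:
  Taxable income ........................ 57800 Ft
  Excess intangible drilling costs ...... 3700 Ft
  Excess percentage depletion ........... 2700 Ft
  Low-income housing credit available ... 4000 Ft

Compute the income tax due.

6654 Ft

Standard income tax:
  22000 Ft × 11% = 2420 Ft
  35800 Ft × 23% = 8234 Ft
  → 10654 Ft
  Less low-income housing credit 4000 Ft → 6654 Ft

Book-profits minimum tax:
  Adjusted income: 57800 Ft + 3700 Ft + 2700 Ft = 64200 Ft
  Less exemption 55000 Ft → base 9200 Ft
  9200 Ft × 27% = 2484 Ft

6654 Ft > 2484 Ft, so the standard income tax governs.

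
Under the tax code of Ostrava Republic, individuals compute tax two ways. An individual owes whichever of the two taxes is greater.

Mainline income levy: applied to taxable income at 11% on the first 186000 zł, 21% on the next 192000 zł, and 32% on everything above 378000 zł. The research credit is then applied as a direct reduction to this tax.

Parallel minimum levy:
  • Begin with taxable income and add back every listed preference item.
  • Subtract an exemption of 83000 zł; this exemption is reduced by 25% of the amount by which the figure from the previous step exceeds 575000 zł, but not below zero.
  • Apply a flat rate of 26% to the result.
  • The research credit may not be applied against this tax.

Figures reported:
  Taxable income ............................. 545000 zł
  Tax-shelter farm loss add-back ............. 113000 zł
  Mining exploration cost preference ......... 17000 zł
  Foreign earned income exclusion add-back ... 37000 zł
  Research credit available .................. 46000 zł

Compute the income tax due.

Mainline income levy:
  186000 zł × 11% = 20460 zł
  192000 zł × 21% = 40320 zł
  167000 zł × 32% = 53440 zł
  → 114220 zł
  Less research credit 46000 zł → 68220 zł

Parallel minimum levy:
  Adjusted income: 545000 zł + 113000 zł + 17000 zł + 37000 zł = 712000 zł
  Exemption: 83000 zł − 25% × (712000 zł − 575000 zł) = 83000 zł − 34250 zł = 48750 zł
  Base: 712000 zł − 48750 zł = 663250 zł
  663250 zł × 26% = 172445 zł

172445 zł > 68220 zł, so the parallel minimum levy is the binding amount.

172445 zł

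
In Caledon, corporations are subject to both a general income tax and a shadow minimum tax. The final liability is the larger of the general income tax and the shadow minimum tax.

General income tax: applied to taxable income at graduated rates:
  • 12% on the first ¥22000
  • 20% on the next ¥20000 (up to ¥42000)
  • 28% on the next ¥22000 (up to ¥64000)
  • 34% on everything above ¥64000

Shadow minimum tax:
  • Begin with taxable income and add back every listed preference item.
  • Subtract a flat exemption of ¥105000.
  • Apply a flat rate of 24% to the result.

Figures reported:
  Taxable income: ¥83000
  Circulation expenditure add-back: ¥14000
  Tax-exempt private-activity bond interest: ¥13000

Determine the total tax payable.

¥19260

Shadow minimum tax:
  Adjusted income: ¥83000 + ¥14000 + ¥13000 = ¥110000
  Less exemption ¥105000 → base ¥5000
  ¥5000 × 24% = ¥1200

General income tax:
  ¥22000 × 12% = ¥2640
  ¥20000 × 20% = ¥4000
  ¥22000 × 28% = ¥6160
  ¥19000 × 34% = ¥6460
  → ¥19260

¥19260 > ¥1200, so the general income tax governs.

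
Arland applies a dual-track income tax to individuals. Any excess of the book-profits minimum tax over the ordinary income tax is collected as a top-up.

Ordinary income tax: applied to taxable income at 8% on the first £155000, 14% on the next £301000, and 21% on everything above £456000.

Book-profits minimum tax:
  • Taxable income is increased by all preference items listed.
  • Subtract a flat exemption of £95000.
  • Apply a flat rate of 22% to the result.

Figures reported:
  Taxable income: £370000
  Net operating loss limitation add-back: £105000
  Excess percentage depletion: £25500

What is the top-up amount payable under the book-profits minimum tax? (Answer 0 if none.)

Book-profits minimum tax:
  Adjusted income: £370000 + £105000 + £25500 = £500500
  Less exemption £95000 → base £405500
  £405500 × 22% = £89210

Ordinary income tax:
  £155000 × 8% = £12400
  £215000 × 14% = £30100
  → £42500

Excess of book-profits minimum tax over ordinary income tax: £89210 − £42500 = £46710.

£46710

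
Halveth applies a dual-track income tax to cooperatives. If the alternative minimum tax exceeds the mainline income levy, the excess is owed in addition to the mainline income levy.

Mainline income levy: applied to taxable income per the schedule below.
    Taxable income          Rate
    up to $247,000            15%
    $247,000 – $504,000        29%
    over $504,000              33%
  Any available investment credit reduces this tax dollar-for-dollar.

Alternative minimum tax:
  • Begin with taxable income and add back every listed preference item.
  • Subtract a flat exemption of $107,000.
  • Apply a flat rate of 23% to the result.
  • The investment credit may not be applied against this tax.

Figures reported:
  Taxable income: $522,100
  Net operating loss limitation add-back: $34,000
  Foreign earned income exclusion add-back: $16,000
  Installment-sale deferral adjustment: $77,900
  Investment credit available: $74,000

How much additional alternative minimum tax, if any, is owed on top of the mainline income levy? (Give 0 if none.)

Alternative minimum tax:
  Adjusted income: $522,100 + $34,000 + $16,000 + $77,900 = $650,000
  Less exemption $107,000 → base $543,000
  $543,000 × 23% = $124,890

Mainline income levy:
  $247,000 × 15% = $37,050
  $257,000 × 29% = $74,530
  $18,100 × 33% = $5,973
  → $117,553
  Less investment credit $74,000 → $43,553

Excess of alternative minimum tax over mainline income levy: $124,890 − $43,553 = $81,337.

$81,337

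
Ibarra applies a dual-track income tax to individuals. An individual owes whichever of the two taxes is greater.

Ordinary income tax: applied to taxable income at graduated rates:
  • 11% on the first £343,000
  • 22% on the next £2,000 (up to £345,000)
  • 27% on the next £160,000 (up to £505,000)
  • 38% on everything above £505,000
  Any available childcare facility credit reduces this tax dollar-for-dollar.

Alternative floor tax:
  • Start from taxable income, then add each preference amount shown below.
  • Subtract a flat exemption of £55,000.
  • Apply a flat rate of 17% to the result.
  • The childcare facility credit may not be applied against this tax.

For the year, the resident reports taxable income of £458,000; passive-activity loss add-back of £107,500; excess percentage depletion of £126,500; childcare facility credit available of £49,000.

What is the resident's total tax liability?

Alternative floor tax:
  Adjusted income: £458,000 + £107,500 + £126,500 = £692,000
  Less exemption £55,000 → base £637,000
  £637,000 × 17% = £108,290

Ordinary income tax:
  £343,000 × 11% = £37,730
  £2,000 × 22% = £440
  £113,000 × 27% = £30,510
  → £68,680
  Less childcare facility credit £49,000 → £19,680

£108,290 > £19,680, so the alternative floor tax is the binding amount.

£108,290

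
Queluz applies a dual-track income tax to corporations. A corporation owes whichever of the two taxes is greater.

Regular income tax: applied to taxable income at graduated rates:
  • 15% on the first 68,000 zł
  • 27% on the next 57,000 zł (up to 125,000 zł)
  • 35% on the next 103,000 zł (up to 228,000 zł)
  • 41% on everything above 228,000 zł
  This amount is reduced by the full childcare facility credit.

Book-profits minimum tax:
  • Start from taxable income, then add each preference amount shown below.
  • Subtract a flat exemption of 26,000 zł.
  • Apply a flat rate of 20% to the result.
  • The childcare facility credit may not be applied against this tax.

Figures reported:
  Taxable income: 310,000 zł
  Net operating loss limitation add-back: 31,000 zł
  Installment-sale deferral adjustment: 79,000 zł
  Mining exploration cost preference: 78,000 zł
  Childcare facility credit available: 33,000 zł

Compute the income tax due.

94,400 zł

Book-profits minimum tax:
  Adjusted income: 310,000 zł + 31,000 zł + 79,000 zł + 78,000 zł = 498,000 zł
  Less exemption 26,000 zł → base 472,000 zł
  472,000 zł × 20% = 94,400 zł

Regular income tax:
  68,000 zł × 15% = 10,200 zł
  57,000 zł × 27% = 15,390 zł
  103,000 zł × 35% = 36,050 zł
  82,000 zł × 41% = 33,620 zł
  → 95,260 zł
  Less childcare facility credit 33,000 zł → 62,260 zł

94,400 zł > 62,260 zł, so the book-profits minimum tax is the binding amount.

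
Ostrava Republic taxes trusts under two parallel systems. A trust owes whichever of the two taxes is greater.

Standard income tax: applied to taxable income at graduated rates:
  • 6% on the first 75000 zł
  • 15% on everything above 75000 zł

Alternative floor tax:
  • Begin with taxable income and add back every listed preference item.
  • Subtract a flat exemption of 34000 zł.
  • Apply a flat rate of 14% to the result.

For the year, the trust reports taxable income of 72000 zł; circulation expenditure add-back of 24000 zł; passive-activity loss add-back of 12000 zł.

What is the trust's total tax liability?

Alternative floor tax:
  Adjusted income: 72000 zł + 24000 zł + 12000 zł = 108000 zł
  Less exemption 34000 zł → base 74000 zł
  74000 zł × 14% = 10360 zł

Standard income tax:
  72000 zł × 6% = 4320 zł

10360 zł > 4320 zł, so the alternative floor tax is the binding amount.

10360 zł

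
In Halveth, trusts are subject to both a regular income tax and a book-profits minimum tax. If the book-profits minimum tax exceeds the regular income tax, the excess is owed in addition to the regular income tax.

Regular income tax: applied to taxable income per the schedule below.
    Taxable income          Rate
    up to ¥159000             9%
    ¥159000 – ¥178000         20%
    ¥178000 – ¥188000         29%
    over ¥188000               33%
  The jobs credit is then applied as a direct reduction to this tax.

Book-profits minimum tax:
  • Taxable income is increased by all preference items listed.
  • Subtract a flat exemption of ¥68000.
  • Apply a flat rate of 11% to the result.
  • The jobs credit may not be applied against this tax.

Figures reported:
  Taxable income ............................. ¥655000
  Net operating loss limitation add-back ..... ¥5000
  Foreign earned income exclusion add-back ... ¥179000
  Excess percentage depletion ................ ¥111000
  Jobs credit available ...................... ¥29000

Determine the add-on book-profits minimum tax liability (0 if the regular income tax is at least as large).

Regular income tax:
  ¥159000 × 9% = ¥14310
  ¥19000 × 20% = ¥3800
  ¥10000 × 29% = ¥2900
  ¥467000 × 33% = ¥154110
  → ¥175120
  Less jobs credit ¥29000 → ¥146120

Book-profits minimum tax:
  Adjusted income: ¥655000 + ¥5000 + ¥179000 + ¥111000 = ¥950000
  Less exemption ¥68000 → base ¥882000
  ¥882000 × 11% = ¥97020

¥97020 ≤ ¥146120, so no add-on is due.

¥0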